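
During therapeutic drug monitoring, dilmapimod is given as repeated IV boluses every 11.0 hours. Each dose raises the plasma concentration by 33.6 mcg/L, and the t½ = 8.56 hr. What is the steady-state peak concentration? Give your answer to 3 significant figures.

k = ln 2 / 8.56 = 0.08098 hr⁻¹
Fraction remaining after one interval: e^(−kτ) = e^(−0.08098 × 11.0) = 0.4104
R = 1 / (1 − 0.4104) = 1.696
Css,max = 33.6 × 1.696 ≈ 57.0 mcg/L

57.0 mcg/L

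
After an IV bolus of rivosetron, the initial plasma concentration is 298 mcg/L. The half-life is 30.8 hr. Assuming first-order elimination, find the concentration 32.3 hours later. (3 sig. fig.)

144 mcg/L

k = ln 2 / 30.8 = 0.02250 hr⁻¹
C(t) = C₀ e^(−kt) = 298 × e^(−0.02250 × 32.3) = 298 × e^(−0.7269) = 298 × 0.4834 ≈ 144 mcg/L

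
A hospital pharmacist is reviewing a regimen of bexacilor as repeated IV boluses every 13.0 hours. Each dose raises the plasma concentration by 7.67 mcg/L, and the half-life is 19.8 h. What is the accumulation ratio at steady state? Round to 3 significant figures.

k = ln 2 / 19.8 = 0.03501 h⁻¹
Fraction remaining after one interval: e^(−kτ) = e^(−0.03501 × 13.0) = 0.6344
R = 1 / (1 − 0.6344) = 1 / 0.3656 ≈ 2.74

2.74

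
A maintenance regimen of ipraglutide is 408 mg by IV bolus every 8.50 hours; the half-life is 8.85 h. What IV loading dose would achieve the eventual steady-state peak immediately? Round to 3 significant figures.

k = ln 2 / 8.85 = 0.07832 h⁻¹
Accumulation ratio R = 1 / (1 − e^(−kτ)) = 1 / (1 − e^(−0.07832×8.50)) = 1 / (1 − 0.5139) = 2.057
Loading dose = maintenance dose × R = 408 × 2.057 ≈ 839 mg

839 mg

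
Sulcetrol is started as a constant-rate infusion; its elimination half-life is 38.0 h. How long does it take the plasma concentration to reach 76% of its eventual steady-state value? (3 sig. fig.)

78.2 hours

k = ln 2 / 38.0 = 0.01824 h⁻¹
f = 1 − e^(−kt)  ⇒  t = −ln(1 − f) / k
t = −ln(1 − 0.76) / 0.01824 = 1.427 / 0.01824 ≈ 78.2 hours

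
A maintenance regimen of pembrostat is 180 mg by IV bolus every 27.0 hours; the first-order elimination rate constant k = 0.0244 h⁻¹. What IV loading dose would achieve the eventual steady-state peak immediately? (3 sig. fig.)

373 mg

Accumulation ratio R = 1 / (1 − e^(−kτ)) = 1 / (1 − e^(−0.02440×27.0)) = 1 / (1 − 0.5175) = 2.072
Loading dose = maintenance dose × R = 180 × 2.072 ≈ 373 mg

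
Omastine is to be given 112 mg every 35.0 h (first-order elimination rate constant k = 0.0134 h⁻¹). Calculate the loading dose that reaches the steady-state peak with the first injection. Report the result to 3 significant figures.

Accumulation ratio R = 1 / (1 − e^(−kτ)) = 1 / (1 − e^(−0.01340×35.0)) = 1 / (1 − 0.6256) = 2.671
Loading dose = maintenance dose × R = 112 × 2.671 ≈ 299 mg

299 mg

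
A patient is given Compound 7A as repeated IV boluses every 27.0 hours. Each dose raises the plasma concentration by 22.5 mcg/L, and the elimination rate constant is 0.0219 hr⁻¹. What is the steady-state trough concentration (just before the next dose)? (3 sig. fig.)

27.9 mcg/L

Fraction remaining after one interval: e^(−kτ) = e^(−0.02190 × 27.0) = 0.5536
R = 1 / (1 − 0.5536) = 2.240
Css,max = 22.5 × 2.240 = 50.40 mcg/L
Css,min = Css,max × e^(−kτ) = 50.40 × 0.5536 ≈ 27.9 mcg/L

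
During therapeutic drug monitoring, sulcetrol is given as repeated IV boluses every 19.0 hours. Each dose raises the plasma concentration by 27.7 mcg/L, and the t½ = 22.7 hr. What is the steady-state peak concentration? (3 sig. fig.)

62.9 mcg/L

k = ln 2 / 22.7 = 0.03054 hr⁻¹
Fraction remaining after one interval: e^(−kτ) = e^(−0.03054 × 19.0) = 0.5598
R = 1 / (1 − 0.5598) = 2.272
Css,max = 27.7 × 2.272 ≈ 62.9 mcg/L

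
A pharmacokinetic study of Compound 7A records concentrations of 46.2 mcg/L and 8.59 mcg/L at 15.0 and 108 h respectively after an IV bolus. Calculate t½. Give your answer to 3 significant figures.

38.3 hours

k = ln(C₁/C₂) / (t₂ − t₁) = ln(46.2/8.59) / (108 − 15.0)
  = 1.682 / 93.00 = 0.01809 h⁻¹
t½ = ln 2 / k = ln 2 / 0.01809 ≈ 38.3 hours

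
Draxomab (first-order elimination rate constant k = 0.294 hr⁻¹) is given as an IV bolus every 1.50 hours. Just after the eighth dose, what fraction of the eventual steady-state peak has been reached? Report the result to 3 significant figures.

0.971

f_n = 1 − e^(−nkτ) = 1 − e^(−8 × 0.2940 × 1.50) = 1 − e^(−3.528) = 1 − 0.02936 ≈ 0.971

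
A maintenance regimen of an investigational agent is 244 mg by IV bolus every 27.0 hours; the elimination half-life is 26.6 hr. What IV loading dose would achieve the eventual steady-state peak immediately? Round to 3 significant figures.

483 mg

k = ln 2 / 26.6 = 0.02606 hr⁻¹
Accumulation ratio R = 1 / (1 − e^(−kτ)) = 1 / (1 − e^(−0.02606×27.0)) = 1 / (1 − 0.4948) = 1.979
Loading dose = maintenance dose × R = 244 × 1.979 ≈ 483 mg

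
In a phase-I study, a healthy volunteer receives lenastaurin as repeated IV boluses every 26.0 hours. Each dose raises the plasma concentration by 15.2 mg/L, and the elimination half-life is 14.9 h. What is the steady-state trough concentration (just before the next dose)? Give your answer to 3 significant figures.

6.46 mg/L

k = ln 2 / 14.9 = 0.04652 h⁻¹
Fraction remaining after one interval: e^(−kτ) = e^(−0.04652 × 26.0) = 0.2983
R = 1 / (1 − 0.2983) = 1.425
Css,max = 15.2 × 1.425 = 21.66 mg/L
Css,min = Css,max × e^(−kτ) = 21.66 × 0.2983 ≈ 6.46 mg/L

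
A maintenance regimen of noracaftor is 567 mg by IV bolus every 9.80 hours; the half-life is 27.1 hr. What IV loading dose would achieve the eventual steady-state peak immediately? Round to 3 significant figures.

2560 mg

k = ln 2 / 27.1 = 0.02558 hr⁻¹
Accumulation ratio R = 1 / (1 − e^(−kτ)) = 1 / (1 − e^(−0.02558×9.80)) = 1 / (1 − 0.7783) = 4.510
Loading dose = maintenance dose × R = 567 × 4.510 ≈ 2560 mg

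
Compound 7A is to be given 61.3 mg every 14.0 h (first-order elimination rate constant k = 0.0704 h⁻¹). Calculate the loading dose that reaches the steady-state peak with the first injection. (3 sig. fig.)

97.8 mg

Accumulation ratio R = 1 / (1 − e^(−kτ)) = 1 / (1 − e^(−0.07040×14.0)) = 1 / (1 − 0.3732) = 1.595
Loading dose = maintenance dose × R = 61.3 × 1.595 ≈ 97.8 mg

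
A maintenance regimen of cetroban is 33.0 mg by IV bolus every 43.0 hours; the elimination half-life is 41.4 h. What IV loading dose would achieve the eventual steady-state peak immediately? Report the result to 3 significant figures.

k = ln 2 / 41.4 = 0.01674 h⁻¹
Accumulation ratio R = 1 / (1 − e^(−kτ)) = 1 / (1 − e^(−0.01674×43.0)) = 1 / (1 − 0.4868) = 1.948
Loading dose = maintenance dose × R = 33.0 × 1.948 ≈ 64.3 mg

64.3 mg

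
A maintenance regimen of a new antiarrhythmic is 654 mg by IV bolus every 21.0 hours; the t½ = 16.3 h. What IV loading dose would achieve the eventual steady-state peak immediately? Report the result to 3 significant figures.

1110 mg

k = ln 2 / 16.3 = 0.04252 h⁻¹
Accumulation ratio R = 1 / (1 − e^(−kτ)) = 1 / (1 − e^(−0.04252×21.0)) = 1 / (1 − 0.4094) = 1.693
Loading dose = maintenance dose × R = 654 × 1.693 ≈ 1110 mg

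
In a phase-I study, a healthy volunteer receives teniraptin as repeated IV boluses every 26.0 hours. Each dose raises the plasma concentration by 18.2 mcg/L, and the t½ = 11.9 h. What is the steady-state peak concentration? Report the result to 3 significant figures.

k = ln 2 / 11.9 = 0.05825 h⁻¹
Fraction remaining after one interval: e^(−kτ) = e^(−0.05825 × 26.0) = 0.2199
R = 1 / (1 − 0.2199) = 1.282
Css,max = 18.2 × 1.282 ≈ 23.3 mcg/L

23.3 mcg/L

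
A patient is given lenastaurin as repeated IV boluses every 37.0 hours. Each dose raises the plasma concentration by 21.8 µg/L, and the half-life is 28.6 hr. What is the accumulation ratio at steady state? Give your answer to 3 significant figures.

k = ln 2 / 28.6 = 0.02424 hr⁻¹
Fraction remaining after one interval: e^(−kτ) = e^(−0.02424 × 37.0) = 0.4079
R = 1 / (1 − 0.4079) = 1 / 0.5921 ≈ 1.69

1.69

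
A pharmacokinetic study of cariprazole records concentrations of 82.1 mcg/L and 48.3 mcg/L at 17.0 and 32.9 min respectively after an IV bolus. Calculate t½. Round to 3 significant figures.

20.8 minutes

k = ln(C₁/C₂) / (t₂ − t₁) = ln(82.1/48.3) / (32.9 − 17.0)
  = 0.5305 / 15.90 = 0.03337 min⁻¹
t½ = ln 2 / k = ln 2 / 0.03337 ≈ 20.8 minutes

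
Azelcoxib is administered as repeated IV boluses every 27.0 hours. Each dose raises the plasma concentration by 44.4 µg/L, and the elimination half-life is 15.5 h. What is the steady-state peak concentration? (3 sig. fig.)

63.3 µg/L

k = ln 2 / 15.5 = 0.04472 h⁻¹
Fraction remaining after one interval: e^(−kτ) = e^(−0.04472 × 27.0) = 0.2990
R = 1 / (1 − 0.2990) = 1.426
Css,max = 44.4 × 1.426 ≈ 63.3 µg/L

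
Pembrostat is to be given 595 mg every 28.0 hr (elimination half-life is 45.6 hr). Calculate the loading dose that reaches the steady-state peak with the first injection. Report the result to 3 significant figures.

k = ln 2 / 45.6 = 0.01520 hr⁻¹
Accumulation ratio R = 1 / (1 − e^(−kτ)) = 1 / (1 − e^(−0.01520×28.0)) = 1 / (1 − 0.6534) = 2.885
Loading dose = maintenance dose × R = 595 × 2.885 ≈ 1720 mg

1720 mg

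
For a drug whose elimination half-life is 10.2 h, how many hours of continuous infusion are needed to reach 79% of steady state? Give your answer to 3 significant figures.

k = ln 2 / 10.2 = 0.06796 h⁻¹
f = 1 − e^(−kt)  ⇒  t = −ln(1 − f) / k
t = −ln(1 − 0.79) / 0.06796 = 1.561 / 0.06796 ≈ 23.0 hours

23.0 hours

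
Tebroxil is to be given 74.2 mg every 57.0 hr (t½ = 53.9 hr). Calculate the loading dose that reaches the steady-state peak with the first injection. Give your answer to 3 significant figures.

k = ln 2 / 53.9 = 0.01286 hr⁻¹
Accumulation ratio R = 1 / (1 − e^(−kτ)) = 1 / (1 − e^(−0.01286×57.0)) = 1 / (1 − 0.4805) = 1.925
Loading dose = maintenance dose × R = 74.2 × 1.925 ≈ 143 mg

143 mg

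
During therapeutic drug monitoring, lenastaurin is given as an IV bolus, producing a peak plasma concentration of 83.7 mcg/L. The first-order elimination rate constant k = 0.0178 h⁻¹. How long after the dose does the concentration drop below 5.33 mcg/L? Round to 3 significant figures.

155 hours

C(t) = C₀ e^(−kt)  ⇒  t = ln(C₀/C) / k
t = ln(83.7/5.33) / 0.01780 = 2.754 / 0.01780 ≈ 155 hours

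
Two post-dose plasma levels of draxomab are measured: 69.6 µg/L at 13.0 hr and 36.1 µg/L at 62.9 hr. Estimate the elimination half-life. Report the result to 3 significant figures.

52.7 hours

k = ln(C₁/C₂) / (t₂ − t₁) = ln(69.6/36.1) / (62.9 − 13.0)
  = 0.6565 / 49.90 = 0.01316 hr⁻¹
t½ = ln 2 / k = ln 2 / 0.01316 ≈ 52.7 hours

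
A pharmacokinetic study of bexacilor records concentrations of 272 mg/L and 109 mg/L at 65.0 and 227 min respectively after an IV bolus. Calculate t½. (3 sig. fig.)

123 minutes

k = ln(C₁/C₂) / (t₂ − t₁) = ln(272/109) / (227 − 65.0)
  = 0.9145 / 162.0 = 0.005645 min⁻¹
t½ = ln 2 / k = ln 2 / 0.005645 ≈ 123 minutes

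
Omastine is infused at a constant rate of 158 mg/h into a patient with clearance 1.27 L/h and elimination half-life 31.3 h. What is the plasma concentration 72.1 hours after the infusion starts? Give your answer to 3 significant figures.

99.2 µg/mL

Css = rate / CL = 158 / 1.27 = 124.4 µg/mL
k = ln 2 / 31.3 = 0.02215 h⁻¹
C(t) = Css (1 − e^(−kt)) = 124.4 × (1 − e^(−1.597)) = 124.4 × 0.7974 ≈ 99.2 µg/mL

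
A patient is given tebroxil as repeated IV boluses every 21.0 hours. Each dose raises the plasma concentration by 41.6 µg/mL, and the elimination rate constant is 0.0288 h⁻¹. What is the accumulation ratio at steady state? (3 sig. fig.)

Fraction remaining after one interval: e^(−kτ) = e^(−0.02880 × 21.0) = 0.5462
R = 1 / (1 − 0.5462) = 1 / 0.4538 ≈ 2.20

2.20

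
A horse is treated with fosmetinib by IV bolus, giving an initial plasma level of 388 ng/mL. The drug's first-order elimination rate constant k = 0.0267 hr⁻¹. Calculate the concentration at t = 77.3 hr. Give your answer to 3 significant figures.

C(t) = C₀ e^(−kt) = 388 × e^(−0.02670 × 77.3) = 388 × e^(−2.064) = 388 × 0.1270 ≈ 49.3 ng/mL

49.3 ng/mL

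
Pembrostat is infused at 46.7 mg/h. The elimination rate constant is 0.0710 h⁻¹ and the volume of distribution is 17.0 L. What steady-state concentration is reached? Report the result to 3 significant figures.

38.7 mg/L

CL = k · V = 0.0710 × 17.0 = 1.207 L/h
Css = rate / CL = 46.7 / 1.207 ≈ 38.7 mg/L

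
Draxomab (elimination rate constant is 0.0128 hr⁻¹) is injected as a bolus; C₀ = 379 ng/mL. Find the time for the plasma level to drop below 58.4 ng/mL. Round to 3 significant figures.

146 hours

C(t) = C₀ e^(−kt)  ⇒  t = ln(C₀/C) / k
t = ln(379/58.4) / 0.01280 = 1.870 / 0.01280 ≈ 146 hours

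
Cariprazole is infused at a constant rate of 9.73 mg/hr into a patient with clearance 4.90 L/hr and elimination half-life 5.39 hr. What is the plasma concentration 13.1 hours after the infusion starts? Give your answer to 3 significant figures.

Css = rate / CL = 9.73 / 4.90 = 1.986 µg/mL
k = ln 2 / 5.39 = 0.1286 hr⁻¹
C(t) = Css (1 − e^(−kt)) = 1.986 × (1 − e^(−1.685)) = 1.986 × 0.8145 ≈ 1.62 µg/mL

1.62 µg/mL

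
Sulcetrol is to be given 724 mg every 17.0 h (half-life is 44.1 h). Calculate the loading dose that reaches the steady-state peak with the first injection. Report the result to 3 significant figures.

k = ln 2 / 44.1 = 0.01572 h⁻¹
Accumulation ratio R = 1 / (1 − e^(−kτ)) = 1 / (1 − e^(−0.01572×17.0)) = 1 / (1 − 0.7655) = 4.265
Loading dose = maintenance dose × R = 724 × 4.265 ≈ 3090 mg

3090 mg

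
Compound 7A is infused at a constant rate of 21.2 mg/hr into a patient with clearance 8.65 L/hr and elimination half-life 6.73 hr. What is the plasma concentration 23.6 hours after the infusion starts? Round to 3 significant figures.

2.24 µg/mL

Css = rate / CL = 21.2 / 8.65 = 2.451 µg/mL
k = ln 2 / 6.73 = 0.1030 hr⁻¹
C(t) = Css (1 − e^(−kt)) = 2.451 × (1 − e^(−2.431)) = 2.451 × 0.9120 ≈ 2.24 µg/mL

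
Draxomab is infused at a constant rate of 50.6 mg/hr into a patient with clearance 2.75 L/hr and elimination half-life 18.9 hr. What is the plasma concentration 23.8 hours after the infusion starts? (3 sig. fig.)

10.7 µg/mL

Css = rate / CL = 50.6 / 2.75 = 18.40 µg/mL
k = ln 2 / 18.9 = 0.03667 hr⁻¹
C(t) = Css (1 − e^(−kt)) = 18.40 × (1 − e^(−0.8729)) = 18.40 × 0.5822 ≈ 10.7 µg/mL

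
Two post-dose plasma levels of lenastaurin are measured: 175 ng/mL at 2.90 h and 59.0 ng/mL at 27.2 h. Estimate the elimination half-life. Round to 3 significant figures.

k = ln(C₁/C₂) / (t₂ − t₁) = ln(175/59.0) / (27.2 − 2.90)
  = 1.087 / 24.30 = 0.04474 h⁻¹
t½ = ln 2 / k = ln 2 / 0.04474 ≈ 15.5 hours

15.5 hours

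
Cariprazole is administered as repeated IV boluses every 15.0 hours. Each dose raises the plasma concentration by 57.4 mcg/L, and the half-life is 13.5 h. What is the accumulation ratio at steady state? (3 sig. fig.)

k = ln 2 / 13.5 = 0.05134 h⁻¹
Fraction remaining after one interval: e^(−kτ) = e^(−0.05134 × 15.0) = 0.4629
R = 1 / (1 − 0.4629) = 1 / 0.5371 ≈ 1.86

1.86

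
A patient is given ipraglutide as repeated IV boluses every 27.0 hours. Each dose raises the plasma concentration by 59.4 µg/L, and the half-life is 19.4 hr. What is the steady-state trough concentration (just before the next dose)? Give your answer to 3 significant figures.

k = ln 2 / 19.4 = 0.03573 hr⁻¹
Fraction remaining after one interval: e^(−kτ) = e^(−0.03573 × 27.0) = 0.3811
R = 1 / (1 − 0.3811) = 1.616
Css,max = 59.4 × 1.616 = 95.98 µg/L
Css,min = Css,max × e^(−kτ) = 95.98 × 0.3811 ≈ 36.6 µg/L

36.6 µg/L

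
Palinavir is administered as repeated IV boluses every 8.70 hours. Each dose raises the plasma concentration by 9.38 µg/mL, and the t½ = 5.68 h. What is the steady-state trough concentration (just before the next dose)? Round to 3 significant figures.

4.96 µg/mL

k = ln 2 / 5.68 = 0.1220 h⁻¹
Fraction remaining after one interval: e^(−kτ) = e^(−0.1220 × 8.70) = 0.3459
R = 1 / (1 − 0.3459) = 1.529
Css,max = 9.38 × 1.529 = 14.34 µg/mL
Css,min = Css,max × e^(−kτ) = 14.34 × 0.3459 ≈ 4.96 µg/mL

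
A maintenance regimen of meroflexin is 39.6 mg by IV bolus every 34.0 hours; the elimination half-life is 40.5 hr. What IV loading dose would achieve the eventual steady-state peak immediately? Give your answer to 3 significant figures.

k = ln 2 / 40.5 = 0.01711 hr⁻¹
Accumulation ratio R = 1 / (1 − e^(−kτ)) = 1 / (1 − e^(−0.01711×34.0)) = 1 / (1 − 0.5588) = 2.267
Loading dose = maintenance dose × R = 39.6 × 2.267 ≈ 89.8 mg

89.8 mg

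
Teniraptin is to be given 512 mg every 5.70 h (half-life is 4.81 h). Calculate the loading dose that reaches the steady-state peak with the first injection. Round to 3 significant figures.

914 mg

k = ln 2 / 4.81 = 0.1441 h⁻¹
Accumulation ratio R = 1 / (1 − e^(−kτ)) = 1 / (1 − e^(−0.1441×5.70)) = 1 / (1 − 0.4398) = 1.785
Loading dose = maintenance dose × R = 512 × 1.785 ≈ 914 mg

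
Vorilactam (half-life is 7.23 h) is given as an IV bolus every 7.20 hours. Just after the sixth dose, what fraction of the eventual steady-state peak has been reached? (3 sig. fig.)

0.984

k = ln 2 / 7.23 = 0.09587 h⁻¹
f_n = 1 − e^(−nkτ) = 1 − e^(−6 × 0.09587 × 7.20) = 1 − e^(−4.142) = 1 − 0.01590 ≈ 0.984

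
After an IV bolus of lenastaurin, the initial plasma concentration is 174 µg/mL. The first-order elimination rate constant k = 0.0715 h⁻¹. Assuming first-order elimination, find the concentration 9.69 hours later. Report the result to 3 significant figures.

C(t) = C₀ e^(−kt) = 174 × e^(−0.07150 × 9.69) = 174 × e^(−0.6928) = 174 × 0.5002 ≈ 87.0 µg/mL

87.0 µg/mL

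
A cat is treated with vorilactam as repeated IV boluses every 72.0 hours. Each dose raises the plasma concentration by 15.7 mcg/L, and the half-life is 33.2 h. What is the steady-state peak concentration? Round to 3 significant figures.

k = ln 2 / 33.2 = 0.02088 h⁻¹
Fraction remaining after one interval: e^(−kτ) = e^(−0.02088 × 72.0) = 0.2224
R = 1 / (1 − 0.2224) = 1.286
Css,max = 15.7 × 1.286 ≈ 20.2 mcg/L

20.2 mcg/L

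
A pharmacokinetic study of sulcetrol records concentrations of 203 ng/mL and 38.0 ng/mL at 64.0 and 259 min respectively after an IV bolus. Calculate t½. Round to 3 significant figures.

k = ln(C₁/C₂) / (t₂ − t₁) = ln(203/38.0) / (259 − 64.0)
  = 1.676 / 195.0 = 0.008593 min⁻¹
t½ = ln 2 / k = ln 2 / 0.008593 ≈ 80.7 minutes

80.7 minutes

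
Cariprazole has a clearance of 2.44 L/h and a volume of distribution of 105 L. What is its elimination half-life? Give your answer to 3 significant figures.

29.8 hours

k = CL / V = 2.44 / 105 = 0.02324 h⁻¹
t½ = ln 2 / k = ln 2 / 0.02324 ≈ 29.8 hours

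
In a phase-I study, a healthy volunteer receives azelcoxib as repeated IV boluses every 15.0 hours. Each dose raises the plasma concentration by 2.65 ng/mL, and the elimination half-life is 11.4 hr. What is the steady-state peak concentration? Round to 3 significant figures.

k = ln 2 / 11.4 = 0.06080 hr⁻¹
Fraction remaining after one interval: e^(−kτ) = e^(−0.06080 × 15.0) = 0.4017
R = 1 / (1 − 0.4017) = 1.671
Css,max = 2.65 × 1.671 ≈ 4.43 ng/mL

4.43 ng/mL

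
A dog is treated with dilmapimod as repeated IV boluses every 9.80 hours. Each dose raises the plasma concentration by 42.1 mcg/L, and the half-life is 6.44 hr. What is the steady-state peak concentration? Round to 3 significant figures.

64.6 mcg/L

k = ln 2 / 6.44 = 0.1076 hr⁻¹
Fraction remaining after one interval: e^(−kτ) = e^(−0.1076 × 9.80) = 0.3483
R = 1 / (1 − 0.3483) = 1.534
Css,max = 42.1 × 1.534 ≈ 64.6 mcg/L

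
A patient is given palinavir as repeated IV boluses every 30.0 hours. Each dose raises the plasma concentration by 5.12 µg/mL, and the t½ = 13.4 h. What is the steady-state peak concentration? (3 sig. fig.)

6.50 µg/mL

k = ln 2 / 13.4 = 0.05173 h⁻¹
Fraction remaining after one interval: e^(−kτ) = e^(−0.05173 × 30.0) = 0.2119
R = 1 / (1 − 0.2119) = 1.269
Css,max = 5.12 × 1.269 ≈ 6.50 µg/mL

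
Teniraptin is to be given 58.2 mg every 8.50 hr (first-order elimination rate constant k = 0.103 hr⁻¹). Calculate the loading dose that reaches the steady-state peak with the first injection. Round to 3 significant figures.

99.8 mg

Accumulation ratio R = 1 / (1 − e^(−kτ)) = 1 / (1 − e^(−0.1030×8.50)) = 1 / (1 − 0.4167) = 1.714
Loading dose = maintenance dose × R = 58.2 × 1.714 ≈ 99.8 mg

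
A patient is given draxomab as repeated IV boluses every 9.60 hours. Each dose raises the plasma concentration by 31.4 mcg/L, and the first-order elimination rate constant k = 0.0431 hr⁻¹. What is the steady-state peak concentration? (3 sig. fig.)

92.7 mcg/L

Fraction remaining after one interval: e^(−kτ) = e^(−0.04310 × 9.60) = 0.6612
R = 1 / (1 − 0.6612) = 2.951
Css,max = 31.4 × 2.951 ≈ 92.7 mcg/L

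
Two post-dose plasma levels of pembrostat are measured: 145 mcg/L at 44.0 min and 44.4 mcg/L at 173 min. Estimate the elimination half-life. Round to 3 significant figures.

k = ln(C₁/C₂) / (t₂ − t₁) = ln(145/44.4) / (173 − 44.0)
  = 1.183 / 129.0 = 0.009174 min⁻¹
t½ = ln 2 / k = ln 2 / 0.009174 ≈ 75.6 minutes

75.6 minutes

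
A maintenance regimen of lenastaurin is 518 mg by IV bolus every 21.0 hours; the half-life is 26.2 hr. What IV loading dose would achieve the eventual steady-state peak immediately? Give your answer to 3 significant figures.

k = ln 2 / 26.2 = 0.02646 hr⁻¹
Accumulation ratio R = 1 / (1 − e^(−kτ)) = 1 / (1 − e^(−0.02646×21.0)) = 1 / (1 − 0.5737) = 2.346
Loading dose = maintenance dose × R = 518 × 2.346 ≈ 1220 mg

1220 mg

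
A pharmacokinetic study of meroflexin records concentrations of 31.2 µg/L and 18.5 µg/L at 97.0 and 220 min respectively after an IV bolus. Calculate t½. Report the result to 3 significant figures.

k = ln(C₁/C₂) / (t₂ − t₁) = ln(31.2/18.5) / (220 − 97.0)
  = 0.5226 / 123.0 = 0.004249 min⁻¹
t½ = ln 2 / k = ln 2 / 0.004249 ≈ 163 minutes

163 minutes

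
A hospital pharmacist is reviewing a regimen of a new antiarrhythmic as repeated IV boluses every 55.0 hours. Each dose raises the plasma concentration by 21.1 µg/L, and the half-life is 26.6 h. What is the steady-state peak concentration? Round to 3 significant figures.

k = ln 2 / 26.6 = 0.02606 h⁻¹
Fraction remaining after one interval: e^(−kτ) = e^(−0.02606 × 55.0) = 0.2385
R = 1 / (1 − 0.2385) = 1.313
Css,max = 21.1 × 1.313 ≈ 27.7 µg/L

27.7 µg/L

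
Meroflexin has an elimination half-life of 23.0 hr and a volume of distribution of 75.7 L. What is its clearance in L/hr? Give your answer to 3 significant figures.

2.28 L/hr

k = ln 2 / t½ = ln 2 / 23.0 = 0.03014 hr⁻¹
CL = k · V = 0.03014 × 75.7 ≈ 2.28 L/hr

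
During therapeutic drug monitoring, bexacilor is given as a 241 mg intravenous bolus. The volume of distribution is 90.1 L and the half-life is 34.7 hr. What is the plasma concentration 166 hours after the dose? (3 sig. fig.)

0.0971 µg/mL

C₀ = dose / V = 241 / 90.1 = 2.675 µg/mL
k = ln 2 / 34.7 = 0.01998 hr⁻¹
C(t) = C₀ e^(−kt) = 2.675 × e^(−0.01998 × 166) = 2.675 × e^(−3.316) = 2.675 × 0.03630 ≈ 0.0971 µg/mL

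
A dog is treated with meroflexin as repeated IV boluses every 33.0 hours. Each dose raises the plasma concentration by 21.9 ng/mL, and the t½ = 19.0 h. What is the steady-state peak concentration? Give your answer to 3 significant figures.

31.3 ng/mL

k = ln 2 / 19.0 = 0.03648 h⁻¹
Fraction remaining after one interval: e^(−kτ) = e^(−0.03648 × 33.0) = 0.3000
R = 1 / (1 − 0.3000) = 1.429
Css,max = 21.9 × 1.429 ≈ 31.3 ng/mL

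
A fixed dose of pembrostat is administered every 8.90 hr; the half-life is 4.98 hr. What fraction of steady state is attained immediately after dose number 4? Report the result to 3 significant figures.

0.993

k = ln 2 / 4.98 = 0.1392 hr⁻¹
f_n = 1 − e^(−nkτ) = 1 − e^(−4 × 0.1392 × 8.90) = 1 − e^(−4.955) = 1 − 0.007048 ≈ 0.993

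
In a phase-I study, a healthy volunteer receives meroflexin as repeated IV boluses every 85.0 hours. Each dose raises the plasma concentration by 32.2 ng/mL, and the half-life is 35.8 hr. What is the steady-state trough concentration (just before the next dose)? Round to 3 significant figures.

7.69 ng/mL

k = ln 2 / 35.8 = 0.01936 hr⁻¹
Fraction remaining after one interval: e^(−kτ) = e^(−0.01936 × 85.0) = 0.1929
R = 1 / (1 − 0.1929) = 1.239
Css,max = 32.2 × 1.239 = 39.89 ng/mL
Css,min = Css,max × e^(−kτ) = 39.89 × 0.1929 ≈ 7.69 ng/mL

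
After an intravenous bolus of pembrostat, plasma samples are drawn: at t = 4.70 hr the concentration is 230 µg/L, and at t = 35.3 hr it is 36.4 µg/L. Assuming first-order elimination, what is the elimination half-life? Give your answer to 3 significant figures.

11.5 hours

k = ln(C₁/C₂) / (t₂ − t₁) = ln(230/36.4) / (35.3 − 4.70)
  = 1.844 / 30.60 = 0.06025 hr⁻¹
t½ = ln 2 / k = ln 2 / 0.06025 ≈ 11.5 hours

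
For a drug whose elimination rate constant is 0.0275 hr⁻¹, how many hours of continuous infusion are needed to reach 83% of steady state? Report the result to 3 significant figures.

64.4 hours

f = 1 − e^(−kt)  ⇒  t = −ln(1 − f) / k
t = −ln(1 − 0.83) / 0.02750 = 1.772 / 0.02750 ≈ 64.4 hours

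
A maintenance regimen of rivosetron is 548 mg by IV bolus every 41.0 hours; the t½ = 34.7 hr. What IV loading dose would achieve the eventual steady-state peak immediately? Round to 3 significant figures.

k = ln 2 / 34.7 = 0.01998 hr⁻¹
Accumulation ratio R = 1 / (1 − e^(−kτ)) = 1 / (1 − e^(−0.01998×41.0)) = 1 / (1 − 0.4409) = 1.789
Loading dose = maintenance dose × R = 548 × 1.789 ≈ 980 mg

980 mg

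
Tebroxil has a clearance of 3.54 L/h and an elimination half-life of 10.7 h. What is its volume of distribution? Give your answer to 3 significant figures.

k = ln 2 / t½ = ln 2 / 10.7 = 0.06478 h⁻¹
V = CL / k = 3.54 / 0.06478 ≈ 54.6 L

54.6 L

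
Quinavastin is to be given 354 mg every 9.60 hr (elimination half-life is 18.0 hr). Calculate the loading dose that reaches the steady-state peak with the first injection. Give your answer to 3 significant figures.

k = ln 2 / 18.0 = 0.03851 hr⁻¹
Accumulation ratio R = 1 / (1 − e^(−kτ)) = 1 / (1 − e^(−0.03851×9.60)) = 1 / (1 − 0.6910) = 3.236
Loading dose = maintenance dose × R = 354 × 3.236 ≈ 1150 mg

1150 mg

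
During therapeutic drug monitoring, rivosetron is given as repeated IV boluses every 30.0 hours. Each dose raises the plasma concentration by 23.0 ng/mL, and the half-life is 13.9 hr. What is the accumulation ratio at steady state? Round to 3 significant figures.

1.29

k = ln 2 / 13.9 = 0.04987 hr⁻¹
Fraction remaining after one interval: e^(−kτ) = e^(−0.04987 × 30.0) = 0.2240
R = 1 / (1 − 0.2240) = 1 / 0.7760 ≈ 1.29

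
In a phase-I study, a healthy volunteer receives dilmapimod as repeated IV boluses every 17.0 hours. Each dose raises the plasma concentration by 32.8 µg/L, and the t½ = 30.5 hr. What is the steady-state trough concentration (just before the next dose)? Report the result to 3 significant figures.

k = ln 2 / 30.5 = 0.02273 hr⁻¹
Fraction remaining after one interval: e^(−kτ) = e^(−0.02273 × 17.0) = 0.6795
R = 1 / (1 − 0.6795) = 3.120
Css,max = 32.8 × 3.120 = 102.4 µg/L
Css,min = Css,max × e^(−kτ) = 102.4 × 0.6795 ≈ 69.6 µg/L

69.6 µg/L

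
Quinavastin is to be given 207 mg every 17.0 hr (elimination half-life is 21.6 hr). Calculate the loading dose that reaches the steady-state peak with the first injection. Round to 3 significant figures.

k = ln 2 / 21.6 = 0.03209 hr⁻¹
Accumulation ratio R = 1 / (1 − e^(−kτ)) = 1 / (1 − e^(−0.03209×17.0)) = 1 / (1 − 0.5795) = 2.378
Loading dose = maintenance dose × R = 207 × 2.378 ≈ 492 mg

492 mg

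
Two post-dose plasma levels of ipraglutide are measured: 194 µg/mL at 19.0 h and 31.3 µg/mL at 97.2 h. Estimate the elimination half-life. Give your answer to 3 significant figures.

29.7 hours

k = ln(C₁/C₂) / (t₂ − t₁) = ln(194/31.3) / (97.2 − 19.0)
  = 1.824 / 78.20 = 0.02333 h⁻¹
t½ = ln 2 / k = ln 2 / 0.02333 ≈ 29.7 hours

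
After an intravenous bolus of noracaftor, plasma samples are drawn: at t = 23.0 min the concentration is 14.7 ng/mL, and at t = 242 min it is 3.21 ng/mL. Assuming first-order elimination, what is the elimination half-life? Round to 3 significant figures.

k = ln(C₁/C₂) / (t₂ − t₁) = ln(14.7/3.21) / (242 − 23.0)
  = 1.522 / 219.0 = 0.006948 min⁻¹
t½ = ln 2 / k = ln 2 / 0.006948 ≈ 99.8 minutes

99.8 minutes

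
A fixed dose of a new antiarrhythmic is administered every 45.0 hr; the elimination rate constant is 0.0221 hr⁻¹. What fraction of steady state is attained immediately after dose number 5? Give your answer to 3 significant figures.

0.993

f_n = 1 − e^(−nkτ) = 1 − e^(−5 × 0.02210 × 45.0) = 1 − e^(−4.973) = 1 − 0.006926 ≈ 0.993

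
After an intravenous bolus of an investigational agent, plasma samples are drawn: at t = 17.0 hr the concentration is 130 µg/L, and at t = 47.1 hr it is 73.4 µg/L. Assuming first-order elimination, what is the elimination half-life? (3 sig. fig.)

36.5 hours

k = ln(C₁/C₂) / (t₂ − t₁) = ln(130/73.4) / (47.1 − 17.0)
  = 0.5716 / 30.10 = 0.01899 hr⁻¹
t½ = ln 2 / k = ln 2 / 0.01899 ≈ 36.5 hours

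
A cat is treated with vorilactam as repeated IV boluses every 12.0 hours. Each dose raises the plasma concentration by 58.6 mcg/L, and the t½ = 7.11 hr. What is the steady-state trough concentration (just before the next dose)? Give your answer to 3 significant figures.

26.4 mcg/L

k = ln 2 / 7.11 = 0.09749 hr⁻¹
Fraction remaining after one interval: e^(−kτ) = e^(−0.09749 × 12.0) = 0.3104
R = 1 / (1 − 0.3104) = 1.450
Css,max = 58.6 × 1.450 = 84.98 mcg/L
Css,min = Css,max × e^(−kτ) = 84.98 × 0.3104 ≈ 26.4 mcg/L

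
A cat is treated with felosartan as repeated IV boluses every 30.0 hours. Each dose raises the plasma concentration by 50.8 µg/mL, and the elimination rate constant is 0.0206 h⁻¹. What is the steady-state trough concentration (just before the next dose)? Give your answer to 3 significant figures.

Fraction remaining after one interval: e^(−kτ) = e^(−0.02060 × 30.0) = 0.5390
R = 1 / (1 − 0.5390) = 2.169
Css,max = 50.8 × 2.169 = 110.2 µg/mL
Css,min = Css,max × e^(−kτ) = 110.2 × 0.5390 ≈ 59.4 µg/mL

59.4 µg/mL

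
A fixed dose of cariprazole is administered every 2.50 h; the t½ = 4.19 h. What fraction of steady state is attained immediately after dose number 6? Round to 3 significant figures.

0.916

k = ln 2 / 4.19 = 0.1654 h⁻¹
f_n = 1 − e^(−nkτ) = 1 − e^(−6 × 0.1654 × 2.50) = 1 − e^(−2.481) = 1 − 0.08362 ≈ 0.916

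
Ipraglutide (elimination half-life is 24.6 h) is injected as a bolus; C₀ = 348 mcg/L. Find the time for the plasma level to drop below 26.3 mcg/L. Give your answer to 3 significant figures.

91.7 hours

k = ln 2 / 24.6 = 0.02818 h⁻¹
C(t) = C₀ e^(−kt)  ⇒  t = ln(C₀/C) / k
t = ln(348/26.3) / 0.02818 = 2.583 / 0.02818 ≈ 91.7 hours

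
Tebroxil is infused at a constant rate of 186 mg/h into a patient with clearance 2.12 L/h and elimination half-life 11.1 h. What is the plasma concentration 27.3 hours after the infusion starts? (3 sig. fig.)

Css = rate / CL = 186 / 2.12 = 87.74 mg/L
k = ln 2 / 11.1 = 0.06245 h⁻¹
C(t) = Css (1 − e^(−kt)) = 87.74 × (1 − e^(−1.705)) = 87.74 × 0.8182 ≈ 71.8 mg/L

71.8 mg/L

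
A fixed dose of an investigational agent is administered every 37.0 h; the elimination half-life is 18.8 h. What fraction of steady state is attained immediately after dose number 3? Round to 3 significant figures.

0.983

k = ln 2 / 18.8 = 0.03687 h⁻¹
f_n = 1 − e^(−nkτ) = 1 − e^(−3 × 0.03687 × 37.0) = 1 − e^(−4.093) = 1 − 0.01670 ≈ 0.983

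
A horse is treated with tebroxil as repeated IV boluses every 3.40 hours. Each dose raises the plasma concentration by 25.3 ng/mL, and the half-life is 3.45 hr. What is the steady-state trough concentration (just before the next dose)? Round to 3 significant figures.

25.8 ng/mL

k = ln 2 / 3.45 = 0.2009 hr⁻¹
Fraction remaining after one interval: e^(−kτ) = e^(−0.2009 × 3.40) = 0.5050
R = 1 / (1 − 0.5050) = 2.020
Css,max = 25.3 × 2.020 = 51.12 ng/mL
Css,min = Css,max × e^(−kτ) = 51.12 × 0.5050 ≈ 25.8 ng/mL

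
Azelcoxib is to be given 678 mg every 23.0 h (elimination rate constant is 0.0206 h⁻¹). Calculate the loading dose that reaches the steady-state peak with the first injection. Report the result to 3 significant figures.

1800 mg

Accumulation ratio R = 1 / (1 − e^(−kτ)) = 1 / (1 − e^(−0.02060×23.0)) = 1 / (1 − 0.6226) = 2.650
Loading dose = maintenance dose × R = 678 × 2.650 ≈ 1800 mg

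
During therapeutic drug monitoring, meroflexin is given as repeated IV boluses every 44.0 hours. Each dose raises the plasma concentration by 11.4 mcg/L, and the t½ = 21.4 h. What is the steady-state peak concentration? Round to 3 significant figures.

15.0 mcg/L

k = ln 2 / 21.4 = 0.03239 h⁻¹
Fraction remaining after one interval: e^(−kτ) = e^(−0.03239 × 44.0) = 0.2405
R = 1 / (1 − 0.2405) = 1.317
Css,max = 11.4 × 1.317 ≈ 15.0 mcg/L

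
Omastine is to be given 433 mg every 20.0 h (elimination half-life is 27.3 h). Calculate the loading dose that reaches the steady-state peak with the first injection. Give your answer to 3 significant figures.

k = ln 2 / 27.3 = 0.02539 h⁻¹
Accumulation ratio R = 1 / (1 − e^(−kτ)) = 1 / (1 − e^(−0.02539×20.0)) = 1 / (1 − 0.6018) = 2.511
Loading dose = maintenance dose × R = 433 × 2.511 ≈ 1090 mg

1090 mg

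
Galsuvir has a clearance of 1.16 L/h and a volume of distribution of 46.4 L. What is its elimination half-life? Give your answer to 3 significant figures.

27.7 hours

k = CL / V = 1.16 / 46.4 = 0.02500 h⁻¹
t½ = ln 2 / k = ln 2 / 0.02500 ≈ 27.7 hours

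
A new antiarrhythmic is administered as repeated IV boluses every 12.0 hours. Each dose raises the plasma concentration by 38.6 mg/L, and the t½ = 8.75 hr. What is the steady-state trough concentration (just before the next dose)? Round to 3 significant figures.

k = ln 2 / 8.75 = 0.07922 hr⁻¹
Fraction remaining after one interval: e^(−kτ) = e^(−0.07922 × 12.0) = 0.3865
R = 1 / (1 − 0.3865) = 1.630
Css,max = 38.6 × 1.630 = 62.92 mg/L
Css,min = Css,max × e^(−kτ) = 62.92 × 0.3865 ≈ 24.3 mg/L

24.3 mg/L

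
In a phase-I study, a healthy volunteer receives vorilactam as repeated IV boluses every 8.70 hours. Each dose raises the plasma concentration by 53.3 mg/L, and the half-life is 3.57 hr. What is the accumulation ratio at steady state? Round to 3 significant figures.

k = ln 2 / 3.57 = 0.1942 hr⁻¹
Fraction remaining after one interval: e^(−kτ) = e^(−0.1942 × 8.70) = 0.1847
R = 1 / (1 − 0.1847) = 1 / 0.8153 ≈ 1.23

1.23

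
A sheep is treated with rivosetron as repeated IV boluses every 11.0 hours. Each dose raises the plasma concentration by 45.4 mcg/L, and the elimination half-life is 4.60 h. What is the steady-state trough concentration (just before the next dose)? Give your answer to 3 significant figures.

10.7 mcg/L

k = ln 2 / 4.60 = 0.1507 h⁻¹
Fraction remaining after one interval: e^(−kτ) = e^(−0.1507 × 11.0) = 0.1906
R = 1 / (1 − 0.1906) = 1.235
Css,max = 45.4 × 1.235 = 56.09 mcg/L
Css,min = Css,max × e^(−kτ) = 56.09 × 0.1906 ≈ 10.7 mcg/L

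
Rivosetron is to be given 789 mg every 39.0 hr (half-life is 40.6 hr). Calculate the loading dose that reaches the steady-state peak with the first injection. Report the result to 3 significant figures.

1620 mg

k = ln 2 / 40.6 = 0.01707 hr⁻¹
Accumulation ratio R = 1 / (1 − e^(−kτ)) = 1 / (1 − e^(−0.01707×39.0)) = 1 / (1 − 0.5138) = 2.057
Loading dose = maintenance dose × R = 789 × 2.057 ≈ 1620 mg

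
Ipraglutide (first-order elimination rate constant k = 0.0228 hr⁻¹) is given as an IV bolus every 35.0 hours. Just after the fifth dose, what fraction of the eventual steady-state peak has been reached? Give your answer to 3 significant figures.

0.982

f_n = 1 − e^(−nkτ) = 1 − e^(−5 × 0.02280 × 35.0) = 1 − e^(−3.990) = 1 − 0.01850 ≈ 0.982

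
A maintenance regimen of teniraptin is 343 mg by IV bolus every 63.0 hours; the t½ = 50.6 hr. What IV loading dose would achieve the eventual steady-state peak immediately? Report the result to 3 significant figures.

593 mg

k = ln 2 / 50.6 = 0.01370 hr⁻¹
Accumulation ratio R = 1 / (1 − e^(−kτ)) = 1 / (1 − e^(−0.01370×63.0)) = 1 / (1 − 0.4219) = 1.730
Loading dose = maintenance dose × R = 343 × 1.730 ≈ 593 mg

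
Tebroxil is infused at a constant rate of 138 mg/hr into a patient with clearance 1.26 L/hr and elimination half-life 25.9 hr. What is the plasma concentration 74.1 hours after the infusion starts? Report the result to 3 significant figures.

Css = rate / CL = 138 / 1.26 = 109.5 mg/L
k = ln 2 / 25.9 = 0.02676 hr⁻¹
C(t) = Css (1 − e^(−kt)) = 109.5 × (1 − e^(−1.983)) = 109.5 × 0.8624 ≈ 94.4 mg/L

94.4 mg/L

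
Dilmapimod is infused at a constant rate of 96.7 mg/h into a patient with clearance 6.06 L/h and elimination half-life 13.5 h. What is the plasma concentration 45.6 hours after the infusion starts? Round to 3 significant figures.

Css = rate / CL = 96.7 / 6.06 = 15.96 µg/mL
k = ln 2 / 13.5 = 0.05134 h⁻¹
C(t) = Css (1 − e^(−kt)) = 15.96 × (1 − e^(−2.341)) = 15.96 × 0.9038 ≈ 14.4 µg/mL

14.4 µg/mL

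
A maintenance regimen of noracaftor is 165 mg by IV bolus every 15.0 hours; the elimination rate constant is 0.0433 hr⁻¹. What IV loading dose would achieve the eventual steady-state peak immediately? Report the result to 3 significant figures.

345 mg

Accumulation ratio R = 1 / (1 − e^(−kτ)) = 1 / (1 − e^(−0.04330×15.0)) = 1 / (1 − 0.5223) = 2.093
Loading dose = maintenance dose × R = 165 × 2.093 ≈ 345 mg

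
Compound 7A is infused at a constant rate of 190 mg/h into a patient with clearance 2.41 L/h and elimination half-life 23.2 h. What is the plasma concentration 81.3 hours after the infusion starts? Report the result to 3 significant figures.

Css = rate / CL = 190 / 2.41 = 78.84 µg/mL
k = ln 2 / 23.2 = 0.02988 h⁻¹
C(t) = Css (1 − e^(−kt)) = 78.84 × (1 − e^(−2.429)) = 78.84 × 0.9119 ≈ 71.9 µg/mL

71.9 µg/mL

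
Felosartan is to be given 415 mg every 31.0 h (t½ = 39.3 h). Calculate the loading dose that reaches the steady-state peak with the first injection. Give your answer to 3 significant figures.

k = ln 2 / 39.3 = 0.01764 h⁻¹
Accumulation ratio R = 1 / (1 − e^(−kτ)) = 1 / (1 − e^(−0.01764×31.0)) = 1 / (1 − 0.5788) = 2.374
Loading dose = maintenance dose × R = 415 × 2.374 ≈ 985 mg

985 mg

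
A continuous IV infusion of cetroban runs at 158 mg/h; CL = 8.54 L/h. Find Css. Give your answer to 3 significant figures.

Css = infusion rate / CL = 158 / 8.54 ≈ 18.5 mg/L

18.5 mg/L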